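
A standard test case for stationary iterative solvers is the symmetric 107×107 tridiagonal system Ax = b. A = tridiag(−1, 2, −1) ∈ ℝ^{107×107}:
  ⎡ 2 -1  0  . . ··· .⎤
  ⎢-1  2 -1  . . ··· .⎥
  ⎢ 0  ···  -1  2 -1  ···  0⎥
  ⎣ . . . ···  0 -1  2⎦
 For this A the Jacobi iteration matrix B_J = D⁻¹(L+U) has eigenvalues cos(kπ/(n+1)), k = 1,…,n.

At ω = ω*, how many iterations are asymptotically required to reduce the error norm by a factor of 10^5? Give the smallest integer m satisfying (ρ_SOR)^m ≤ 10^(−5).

m = 198

½·tridiag(1,0,1) at n=107: λ_k = cos(kπ/108); max |λ| at k=1 ⇒ ρ_J = cos(π/108) ≈ 0.9995770.
√(1−ρ_J²) = |sin(π/108)| = 0.0290847
ω* = 2 / (1 + 0.0290847) = 2 / 1.0290847 ≈ 1.9434746.
and ρ(B_{ω*}) = 1.9434746 − 1 = 0.9434746.
For 5 digits: m = 5·ln10 / (−ln 0.9434746) = 11.5129/0.0581858 = 197.864; round up → m = 198.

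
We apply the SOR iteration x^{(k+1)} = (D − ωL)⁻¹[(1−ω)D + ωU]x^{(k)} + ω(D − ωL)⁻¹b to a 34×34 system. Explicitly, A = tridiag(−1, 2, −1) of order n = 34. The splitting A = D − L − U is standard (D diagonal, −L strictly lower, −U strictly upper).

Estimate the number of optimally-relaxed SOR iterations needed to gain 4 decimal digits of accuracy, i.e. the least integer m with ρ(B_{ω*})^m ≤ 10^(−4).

n=34: λ(B_J) = 1 − λ(A)/2 = cos(kπ/35); k=1 gives ρ_J = 0.9959743.
√(1−ρ_J²) simplifies to sin(π/35) = 0.0896393.
Young: ω* = 2/(1+√(1−ρ_J²)) = 2/(1+0.0896393) = 2/1.0896393 = 1.8354698.
[ρ_SOR] ω* − 1 = 0.8354698.
Need (0.8354698)^m ≤ 10^(−4): m ≥ 4·ln10/|ln 0.8354698| = 9.21034/0.179761 = 51.237 ⇒ m = 52.

m = 52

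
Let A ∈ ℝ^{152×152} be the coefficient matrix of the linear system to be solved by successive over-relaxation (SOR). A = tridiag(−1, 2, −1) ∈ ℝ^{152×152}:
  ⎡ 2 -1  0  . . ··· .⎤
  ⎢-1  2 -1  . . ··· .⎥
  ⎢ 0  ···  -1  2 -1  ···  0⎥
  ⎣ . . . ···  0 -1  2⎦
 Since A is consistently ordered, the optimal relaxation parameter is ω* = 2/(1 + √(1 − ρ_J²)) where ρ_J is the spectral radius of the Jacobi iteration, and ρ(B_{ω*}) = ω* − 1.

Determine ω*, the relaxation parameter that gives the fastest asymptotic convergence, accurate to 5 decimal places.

ω* = 1.95976

½·tridiag(1,0,1) at n=152: λ_k = cos(kπ/153); max |λ| at k=1 ⇒ ρ_J = cos(π/153) ≈ 0.99979.
√(1−ρ_J²) simplifies to sin(π/153) = 0.020532.
Young: ω* = 2/(1+√(1−ρ_J²)) = 2/(1+0.020532) = 2/1.020532 = 1.95976.
Hence ρ(B_{ω*}) = 1.95976 − 1 = 0.95976.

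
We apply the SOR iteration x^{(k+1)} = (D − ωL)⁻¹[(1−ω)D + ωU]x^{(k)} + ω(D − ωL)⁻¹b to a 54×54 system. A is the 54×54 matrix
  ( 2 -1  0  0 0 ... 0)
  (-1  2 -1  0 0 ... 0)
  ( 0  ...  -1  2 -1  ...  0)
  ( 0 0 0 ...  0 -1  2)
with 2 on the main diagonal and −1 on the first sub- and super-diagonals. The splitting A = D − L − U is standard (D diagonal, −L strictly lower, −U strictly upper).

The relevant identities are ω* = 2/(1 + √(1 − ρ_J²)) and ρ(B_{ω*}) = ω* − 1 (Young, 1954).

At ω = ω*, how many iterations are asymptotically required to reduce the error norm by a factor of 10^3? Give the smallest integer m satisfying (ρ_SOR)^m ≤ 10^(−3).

m = 61

½·tridiag(1,0,1) at n=54: λ_k = cos(kπ/55); max |λ| at k=1 ⇒ ρ_J = cos(π/55) ≈ 0.9983691.
1 − cos²(π/55) = sin²(π/55) ⇒ √(1−ρ_J²) = sin(π/55) = 0.0570888.
ω* = 2/(1 + 0.0570888) = 2/1.0570888 = 1.8919886.
ρ_SOR = ω* − 1 ≈ 0.8919886.
m ≥ 3·ln10 / (−ln 0.8919886) = 60.434; smallest integer m = 61.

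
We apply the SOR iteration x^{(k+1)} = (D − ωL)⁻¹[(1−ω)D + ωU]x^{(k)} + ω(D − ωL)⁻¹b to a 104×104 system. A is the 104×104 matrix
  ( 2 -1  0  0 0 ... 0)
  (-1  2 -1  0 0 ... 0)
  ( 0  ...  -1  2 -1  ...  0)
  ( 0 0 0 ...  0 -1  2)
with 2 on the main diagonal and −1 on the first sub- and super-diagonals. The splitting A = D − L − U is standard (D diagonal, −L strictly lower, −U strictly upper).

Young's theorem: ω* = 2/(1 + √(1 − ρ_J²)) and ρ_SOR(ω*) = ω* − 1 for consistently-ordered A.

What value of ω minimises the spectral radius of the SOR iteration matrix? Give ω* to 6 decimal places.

½·tridiag(1,0,1) at n=104: λ_k = cos(kπ/105); max |λ| at k=1 ⇒ ρ_J = cos(π/105) ≈ 0.999552.
√(1−ρ_J²) = |sin(π/105)| = 0.0299155
[ω*] 2 ÷ (1 + 0.0299155) = 2 ÷ 1.0299155 = 1.941907.
ρ_SOR = ω* − 1 ≈ 0.941907.

ω* = 1.941907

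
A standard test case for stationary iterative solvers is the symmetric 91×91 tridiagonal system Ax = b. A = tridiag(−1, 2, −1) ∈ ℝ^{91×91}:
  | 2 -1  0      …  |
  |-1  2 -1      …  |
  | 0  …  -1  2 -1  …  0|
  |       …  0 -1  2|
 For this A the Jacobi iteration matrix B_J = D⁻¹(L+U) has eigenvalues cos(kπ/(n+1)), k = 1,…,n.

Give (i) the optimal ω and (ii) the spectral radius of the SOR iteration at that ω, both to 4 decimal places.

With n=91, ρ(Jacobi) = cos(π/92) = 0.9994.
√(1−ρ_J²) simplifies to sin(π/92) = 0.03414.
Young: ω* = 2/(1+√(1−ρ_J²)) = 2/(1+0.03414) = 2/1.03414 = 1.9340.
[ρ_SOR] ω* − 1 = 0.9340.

ω* = 1.9340, ρ_SOR = 0.9340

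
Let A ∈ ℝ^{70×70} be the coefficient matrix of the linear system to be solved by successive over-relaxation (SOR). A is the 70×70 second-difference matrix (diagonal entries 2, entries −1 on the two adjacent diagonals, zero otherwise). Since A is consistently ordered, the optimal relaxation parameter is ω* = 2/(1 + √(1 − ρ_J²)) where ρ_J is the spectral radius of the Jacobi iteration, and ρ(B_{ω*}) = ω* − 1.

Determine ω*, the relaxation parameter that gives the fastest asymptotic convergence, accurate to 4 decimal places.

ρ_J = max_k |cos(kπ/71)| = cos(π/71) = 0.9990
√(1 − cos²(π/71)) = sin(π/71) ≈ 0.04423.
ω* = 2/(1 + 0.04423) = 2/1.04423 = 1.9153.
At ω = 1.9153 every |λ(B_ω)| = ω−1, so ρ_SOR = 0.9153.

ω* = 1.9153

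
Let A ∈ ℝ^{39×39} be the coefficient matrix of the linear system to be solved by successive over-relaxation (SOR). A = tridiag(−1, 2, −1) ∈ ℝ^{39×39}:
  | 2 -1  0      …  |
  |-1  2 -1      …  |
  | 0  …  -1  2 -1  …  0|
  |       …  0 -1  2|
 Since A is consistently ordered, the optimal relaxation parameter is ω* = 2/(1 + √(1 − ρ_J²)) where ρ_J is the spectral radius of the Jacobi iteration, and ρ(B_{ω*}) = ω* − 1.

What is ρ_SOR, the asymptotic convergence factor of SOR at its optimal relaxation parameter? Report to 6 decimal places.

n=39: λ(B_J) = 1 − λ(A)/2 = cos(kπ/40); k=1 gives ρ_J = 0.996917.
√(1 − cos²(π/40)) = sin(π/40) ≈ 0.0784591.
[ω*] 2 ÷ (1 + 0.0784591) = 2 ÷ 1.0784591 = 1.854498.
and ρ(B_{ω*}) = 1.854498 − 1 = 0.854498.

ρ_SOR = 0.854498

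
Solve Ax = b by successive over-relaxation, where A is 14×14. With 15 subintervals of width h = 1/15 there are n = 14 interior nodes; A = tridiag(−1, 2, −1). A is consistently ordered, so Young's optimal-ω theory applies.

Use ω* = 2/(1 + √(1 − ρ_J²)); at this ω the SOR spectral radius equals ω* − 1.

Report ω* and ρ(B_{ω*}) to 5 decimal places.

ω* = 1.65575, ρ_SOR = 0.65575

spectrum of D⁻¹(L+U) = {cos(kπ/15) : 1≤k≤14}; ρ_J = cos(π/15) = 0.97815.
root = sin(π/15) = 0.207912  (since 1−cos² = sin²).
ω* = 2/(1 + 0.207912) = 2/1.207912 = 1.65575.
ρ_SOR = ω* − 1 ≈ 0.65575.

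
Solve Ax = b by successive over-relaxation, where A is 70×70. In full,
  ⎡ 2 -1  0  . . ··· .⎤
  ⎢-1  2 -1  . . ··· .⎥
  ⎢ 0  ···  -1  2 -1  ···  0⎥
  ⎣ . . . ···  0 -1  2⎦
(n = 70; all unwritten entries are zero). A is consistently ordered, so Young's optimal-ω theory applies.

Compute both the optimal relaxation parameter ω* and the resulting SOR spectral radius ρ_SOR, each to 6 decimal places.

ω* = 1.915281, ρ_SOR = 0.915281

ρ_J = max_k |cos(kπ/71)| = cos(π/71) = 0.999021
√(1−ρ_J²) simplifies to sin(π/71) = 0.0442333.
ω* = 2 / (1 + 0.0442333) = 2 / 1.0442333 ≈ 1.915281.
Hence ρ(B_{ω*}) = 1.915281 − 1 = 0.915281.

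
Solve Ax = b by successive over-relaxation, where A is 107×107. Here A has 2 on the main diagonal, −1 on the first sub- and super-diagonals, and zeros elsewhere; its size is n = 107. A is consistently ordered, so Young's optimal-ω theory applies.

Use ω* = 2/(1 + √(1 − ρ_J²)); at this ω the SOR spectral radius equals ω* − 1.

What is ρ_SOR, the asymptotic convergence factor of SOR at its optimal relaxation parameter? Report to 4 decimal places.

ρ_SOR = 0.9435

½·tridiag(1,0,1) at n=107: λ_k = cos(kπ/108); max |λ| at k=1 ⇒ ρ_J = cos(π/108) ≈ 0.9996.
1 − cos²(π/108) = sin²(π/108) ⇒ √(1−ρ_J²) = sin(π/108) = 0.02908.
Then 2/(1+√(1−ρ_J²)) = 2/(1+0.02908); ω* = 2/1.02908 = 1.9435.
[ρ_SOR] ω* − 1 = 0.9435.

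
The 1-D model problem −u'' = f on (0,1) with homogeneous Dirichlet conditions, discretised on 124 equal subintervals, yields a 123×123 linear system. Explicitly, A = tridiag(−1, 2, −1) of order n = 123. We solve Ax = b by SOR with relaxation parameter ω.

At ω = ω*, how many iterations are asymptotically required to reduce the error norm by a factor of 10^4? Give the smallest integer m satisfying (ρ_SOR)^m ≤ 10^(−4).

½·tridiag(1,0,1) at n=123: λ_k = cos(kπ/124); max |λ| at k=1 ⇒ ρ_J = cos(π/124) ≈ 0.9996791.
√(1−ρ_J²) simplifies to sin(π/124) = 0.0253327.
ω* = 2/(1+0.0253327) = 1.9505864
At ω = 1.9505864 every |λ(B_ω)| = ω−1, so ρ_SOR = 0.9505864.
(0.9505864)^m ≤ 10^{−4}  ⇒  m·ln(0.9505864) ≤ −4·ln10  ⇒  m ≥ 181.749  ⇒  m = 182

m = 182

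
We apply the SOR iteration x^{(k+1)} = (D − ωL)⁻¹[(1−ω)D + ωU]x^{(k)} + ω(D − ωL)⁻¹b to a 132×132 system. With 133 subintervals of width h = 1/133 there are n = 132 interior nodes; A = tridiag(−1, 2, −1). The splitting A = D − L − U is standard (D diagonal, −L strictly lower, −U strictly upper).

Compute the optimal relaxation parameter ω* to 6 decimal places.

ω* = 1.953852

B_J for the 132×132 system has eigenvalues cos(kπ/133); ρ_J = cos(π/133) = 0.999721.
√(1−ρ_J²) = |sin(π/133)| = 0.0236188
ω* = 2/(1 + 0.0236188) = 2/1.0236188 = 1.953852.
and ρ(B_{ω*}) = 1.953852 − 1 = 0.953852.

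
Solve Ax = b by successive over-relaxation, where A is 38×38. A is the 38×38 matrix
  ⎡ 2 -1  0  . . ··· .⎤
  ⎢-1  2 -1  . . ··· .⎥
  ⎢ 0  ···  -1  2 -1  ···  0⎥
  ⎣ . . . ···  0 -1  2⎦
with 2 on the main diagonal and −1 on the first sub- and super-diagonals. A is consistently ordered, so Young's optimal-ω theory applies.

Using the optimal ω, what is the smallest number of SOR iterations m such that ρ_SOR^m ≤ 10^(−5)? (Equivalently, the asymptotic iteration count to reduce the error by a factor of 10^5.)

n=38: λ(B_J) = 1 − λ(A)/2 = cos(kπ/39); k=1 gives ρ_J = 0.9967573.
1 − cos²(π/39) = sin²(π/39) ⇒ √(1−ρ_J²) = sin(π/39) = 0.0804666.
Then 2/(1+√(1−ρ_J²)) = 2/(1+0.0804666); ω* = 2/1.0804666 = 1.8510521.
and ρ(B_{ω*}) = 1.8510521 − 1 = 0.8510521.
ρ_SOR^m ≤ 10^(−5) ⇔ m ≥ 5·ln10/(−ln 0.8510521) = 11.5129/0.161282 = 71.384; m = ⌈71.384⌉ = 72.

m = 72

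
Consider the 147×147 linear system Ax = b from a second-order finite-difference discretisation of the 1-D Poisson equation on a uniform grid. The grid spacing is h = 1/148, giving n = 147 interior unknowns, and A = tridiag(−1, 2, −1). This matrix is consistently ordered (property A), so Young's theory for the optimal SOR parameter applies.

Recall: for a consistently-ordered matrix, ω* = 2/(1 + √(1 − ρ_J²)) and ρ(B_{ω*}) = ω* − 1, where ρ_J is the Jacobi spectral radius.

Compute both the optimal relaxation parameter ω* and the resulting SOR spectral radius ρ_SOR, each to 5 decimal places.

spectrum of D⁻¹(L+U) = {cos(kπ/148) : 1≤k≤147}; ρ_J = cos(π/148) = 0.99977.
√(1−ρ_J²) = |sin(π/148)| = 0.021225
ω* = 2/(1 + 0.021225) = 2/1.021225 = 1.95843.
ρ_SOR = ω* − 1 ≈ 0.95843.

ω* = 1.95843, ρ_SOR = 0.95843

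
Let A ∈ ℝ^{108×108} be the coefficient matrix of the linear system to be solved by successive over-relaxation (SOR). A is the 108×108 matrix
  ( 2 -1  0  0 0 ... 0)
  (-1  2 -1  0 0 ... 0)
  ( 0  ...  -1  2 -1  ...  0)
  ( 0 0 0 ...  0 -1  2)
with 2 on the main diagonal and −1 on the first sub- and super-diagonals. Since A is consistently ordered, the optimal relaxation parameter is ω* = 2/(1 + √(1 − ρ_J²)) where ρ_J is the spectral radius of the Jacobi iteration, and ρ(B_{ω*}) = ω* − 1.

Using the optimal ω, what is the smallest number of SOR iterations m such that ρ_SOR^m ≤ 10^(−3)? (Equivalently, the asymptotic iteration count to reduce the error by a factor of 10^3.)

m = 120

With n=108, ρ(Jacobi) = cos(π/109) = 0.9995847.
root = sin(π/109) = 0.0288180  (since 1−cos² = sin²).
ω* = 2/(1+0.0288180) = 1.9439784
Hence ρ(B_{ω*}) = 1.9439784 − 1 = 0.9439784.
ρ_SOR^m ≤ 10^(−3) ⇔ m ≥ 3·ln10/(−ln 0.9439784) = 6.90776/0.057652 = 119.818; m = ⌈119.818⌉ = 120.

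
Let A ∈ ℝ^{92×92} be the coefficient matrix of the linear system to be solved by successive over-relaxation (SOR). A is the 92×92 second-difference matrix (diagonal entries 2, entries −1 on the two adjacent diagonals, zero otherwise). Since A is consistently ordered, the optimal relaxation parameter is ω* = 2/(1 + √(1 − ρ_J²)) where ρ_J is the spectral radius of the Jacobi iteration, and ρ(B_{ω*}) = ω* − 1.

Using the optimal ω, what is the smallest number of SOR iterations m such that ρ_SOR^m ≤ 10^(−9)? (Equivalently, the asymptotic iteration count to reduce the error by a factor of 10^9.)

[ρ_J] n=92: ρ(B_J) = cos(π/(n+1)) = cos(π/93) = 0.9994295.
√(1−ρ_J²) = |sin(π/93)| = 0.0337741
Then 2/(1+√(1−ρ_J²)) = 2/(1+0.0337741); ω* = 2/1.0337741 = 1.9346586.
and ρ(B_{ω*}) = 1.9346586 − 1 = 0.9346586.
Need (0.9346586)^m ≤ 10^(−9): m ≥ 9·ln10/|ln 0.9346586| = 20.7233/0.067574 = 306.676 ⇒ m = 307.

m = 307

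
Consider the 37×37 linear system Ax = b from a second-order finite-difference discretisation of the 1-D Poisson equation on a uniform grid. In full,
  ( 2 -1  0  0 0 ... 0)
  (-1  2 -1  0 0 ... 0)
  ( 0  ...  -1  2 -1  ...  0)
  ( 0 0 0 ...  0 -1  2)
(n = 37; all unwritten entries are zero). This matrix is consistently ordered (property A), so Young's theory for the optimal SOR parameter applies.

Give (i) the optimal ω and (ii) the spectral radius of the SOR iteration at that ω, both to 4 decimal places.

B_J for the 37×37 system has eigenvalues cos(kπ/38); ρ_J = cos(π/38) = 0.9966.
√(1−ρ_J²) = |sin(π/38)| = 0.08258
ω* = 2 / (1 + 0.08258) = 2 / 1.08258 ≈ 1.8474.
At ω = 1.8474 every |λ(B_ω)| = ω−1, so ρ_SOR = 0.8474.

ω* = 1.8474, ρ_SOR = 0.8474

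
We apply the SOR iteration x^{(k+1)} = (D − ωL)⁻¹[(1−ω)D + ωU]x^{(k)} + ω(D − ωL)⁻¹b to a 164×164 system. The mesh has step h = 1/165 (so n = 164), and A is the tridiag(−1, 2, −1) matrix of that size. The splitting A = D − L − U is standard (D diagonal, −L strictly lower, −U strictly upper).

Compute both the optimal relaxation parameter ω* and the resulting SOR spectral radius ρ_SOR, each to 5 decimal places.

ρ_J = max_k |cos(kπ/165)| = cos(π/165) = 0.99982
√(1−ρ_J²) simplifies to sin(π/165) = 0.019039.
So ω* = 2/1.019039 = 1.96263 (Young).
[ρ_SOR] ω* − 1 = 0.96263.

ω* = 1.96263, ρ_SOR = 0.96263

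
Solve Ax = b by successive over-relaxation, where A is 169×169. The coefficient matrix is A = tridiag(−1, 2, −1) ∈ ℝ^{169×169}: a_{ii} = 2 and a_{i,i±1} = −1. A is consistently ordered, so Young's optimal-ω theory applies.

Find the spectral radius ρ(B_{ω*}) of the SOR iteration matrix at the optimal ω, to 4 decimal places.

ρ_SOR = 0.9637

B_J for the 169×169 system has eigenvalues cos(kπ/170); ρ_J = cos(π/170) = 0.9998.
root = sin(π/170) = 0.01848  (since 1−cos² = sin²).
ω* = 2/(1+0.01848) = 1.9637
Hence ρ(B_{ω*}) = 1.9637 − 1 = 0.9637.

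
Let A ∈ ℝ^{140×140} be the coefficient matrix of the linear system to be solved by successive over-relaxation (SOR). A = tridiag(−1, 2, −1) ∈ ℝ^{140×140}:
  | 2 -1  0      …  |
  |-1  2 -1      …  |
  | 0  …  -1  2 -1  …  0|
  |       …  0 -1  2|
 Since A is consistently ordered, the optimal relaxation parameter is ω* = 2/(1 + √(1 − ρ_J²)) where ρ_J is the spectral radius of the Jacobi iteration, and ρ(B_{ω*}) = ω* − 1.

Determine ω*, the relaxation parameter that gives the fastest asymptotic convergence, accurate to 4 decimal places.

B_J for the 140×140 system has eigenvalues cos(kπ/141); ρ_J = cos(π/141) = 0.9998.
√(1−ρ_J²) = |sin(π/141)| = 0.02228
ω* = 2/(1+0.02228) = 1.9564
and ρ(B_{ω*}) = 1.9564 − 1 = 0.9564.

ω* = 1.9564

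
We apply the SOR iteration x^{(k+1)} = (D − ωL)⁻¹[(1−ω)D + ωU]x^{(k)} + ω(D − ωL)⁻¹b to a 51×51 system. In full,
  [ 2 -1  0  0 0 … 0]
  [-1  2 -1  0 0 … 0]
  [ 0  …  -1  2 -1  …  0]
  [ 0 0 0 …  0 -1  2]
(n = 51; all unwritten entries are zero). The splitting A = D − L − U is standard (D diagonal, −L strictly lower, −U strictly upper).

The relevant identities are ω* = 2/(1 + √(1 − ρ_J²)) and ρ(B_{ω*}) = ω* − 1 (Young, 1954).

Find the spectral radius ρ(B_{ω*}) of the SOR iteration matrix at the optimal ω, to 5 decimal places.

ρ_SOR = 0.88612

spectrum of D⁻¹(L+U) = {cos(kπ/52) : 1≤k≤51}; ρ_J = cos(π/52) = 0.99818.
1 − cos²(π/52) = sin²(π/52) ⇒ √(1−ρ_J²) = sin(π/52) = 0.060378.
Young: ω* = 2/(1+√(1−ρ_J²)) = 2/(1+0.060378) = 2/1.060378 = 1.88612.
At ω = 1.88612 every |λ(B_ω)| = ω−1, so ρ_SOR = 0.88612.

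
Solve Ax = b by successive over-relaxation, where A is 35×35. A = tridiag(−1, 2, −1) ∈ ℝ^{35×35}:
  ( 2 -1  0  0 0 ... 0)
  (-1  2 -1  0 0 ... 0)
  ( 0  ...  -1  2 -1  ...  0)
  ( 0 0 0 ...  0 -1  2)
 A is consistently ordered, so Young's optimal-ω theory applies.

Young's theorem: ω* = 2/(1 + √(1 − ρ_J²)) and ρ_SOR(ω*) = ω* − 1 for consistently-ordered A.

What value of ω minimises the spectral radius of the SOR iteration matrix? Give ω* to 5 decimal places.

ω* = 1.83966

[ρ_J] n=35: ρ(B_J) = cos(π/(n+1)) = cos(π/36) = 0.99619.
√(1−ρ_J²) = |sin(π/36)| = 0.087156
Young: ω* = 2/(1+√(1−ρ_J²)) = 2/(1+0.087156) = 2/1.087156 = 1.83966.
ρ_SOR = ω* − 1 ≈ 0.83966.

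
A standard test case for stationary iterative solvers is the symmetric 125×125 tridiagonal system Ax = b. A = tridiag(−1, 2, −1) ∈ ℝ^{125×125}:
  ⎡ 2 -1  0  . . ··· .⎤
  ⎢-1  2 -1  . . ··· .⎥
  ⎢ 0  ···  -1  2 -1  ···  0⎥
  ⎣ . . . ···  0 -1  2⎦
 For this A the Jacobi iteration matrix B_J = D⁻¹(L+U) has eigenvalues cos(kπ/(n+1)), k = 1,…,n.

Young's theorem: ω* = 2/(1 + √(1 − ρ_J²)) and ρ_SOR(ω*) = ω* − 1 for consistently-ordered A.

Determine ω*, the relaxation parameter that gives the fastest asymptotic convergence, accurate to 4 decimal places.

ρ_J = max_k |cos(kπ/126)| = cos(π/126) = 0.9997
√(1 − cos²(π/126)) = sin(π/126) ≈ 0.02493.
Then 2/(1+√(1−ρ_J²)) = 2/(1+0.02493); ω* = 2/1.02493 = 1.9514.
Hence ρ(B_{ω*}) = 1.9514 − 1 = 0.9514.

ω* = 1.9514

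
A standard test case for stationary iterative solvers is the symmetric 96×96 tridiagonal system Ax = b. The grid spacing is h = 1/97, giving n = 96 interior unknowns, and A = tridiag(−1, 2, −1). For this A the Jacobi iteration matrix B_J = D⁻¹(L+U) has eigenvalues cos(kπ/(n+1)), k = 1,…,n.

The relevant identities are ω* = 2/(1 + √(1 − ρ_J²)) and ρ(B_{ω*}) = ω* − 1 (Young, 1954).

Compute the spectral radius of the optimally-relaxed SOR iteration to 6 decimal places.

[ρ_J] n=96: ρ(B_J) = cos(π/(n+1)) = cos(π/97) = 0.999476.
√(1−ρ_J²) = |sin(π/97)| = 0.0323819
Young: ω* = 2/(1+√(1−ρ_J²)) = 2/(1+0.0323819) = 2/1.0323819 = 1.937268.
[ρ_SOR] ω* − 1 = 0.937268.

ρ_SOR = 0.937268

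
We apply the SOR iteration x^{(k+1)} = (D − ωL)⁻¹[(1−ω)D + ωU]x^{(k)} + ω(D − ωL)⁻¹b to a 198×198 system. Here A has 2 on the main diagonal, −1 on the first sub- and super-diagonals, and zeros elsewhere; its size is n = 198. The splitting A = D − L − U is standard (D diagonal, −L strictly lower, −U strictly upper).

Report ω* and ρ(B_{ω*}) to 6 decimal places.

n=198: λ(B_J) = 1 − λ(A)/2 = cos(kπ/199); k=1 gives ρ_J = 0.999875.
1 − cos²(π/199) = sin²(π/199) ⇒ √(1−ρ_J²) = sin(π/199) = 0.0157862.
So ω* = 2/1.0157862 = 1.968918 (Young).
At ω = 1.968918 every |λ(B_ω)| = ω−1, so ρ_SOR = 0.968918.

ω* = 1.968918, ρ_SOR = 0.968918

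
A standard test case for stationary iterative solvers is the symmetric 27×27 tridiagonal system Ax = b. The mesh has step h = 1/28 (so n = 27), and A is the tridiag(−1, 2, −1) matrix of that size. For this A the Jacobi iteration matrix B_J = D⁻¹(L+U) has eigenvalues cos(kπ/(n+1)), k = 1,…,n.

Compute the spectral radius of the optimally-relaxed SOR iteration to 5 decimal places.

ρ_SOR = 0.79862

With n=27, ρ(Jacobi) = cos(π/28) = 0.99371.
root = sin(π/28) = 0.111964  (since 1−cos² = sin²).
[ω*] 2 ÷ (1 + 0.111964) = 2 ÷ 1.111964 = 1.79862.
Hence ρ(B_{ω*}) = 1.79862 − 1 = 0.79862.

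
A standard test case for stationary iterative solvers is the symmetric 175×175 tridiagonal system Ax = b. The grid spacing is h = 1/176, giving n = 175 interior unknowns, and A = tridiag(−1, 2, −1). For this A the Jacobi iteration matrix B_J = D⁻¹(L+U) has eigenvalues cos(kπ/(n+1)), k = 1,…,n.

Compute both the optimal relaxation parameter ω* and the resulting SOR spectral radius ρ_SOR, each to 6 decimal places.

n=175: λ(B_J) = 1 − λ(A)/2 = cos(kπ/176); k=1 gives ρ_J = 0.999841.
√(1 − cos²(π/176)) = sin(π/176) ≈ 0.0178490.
Young: ω* = 2/(1+√(1−ρ_J²)) = 2/(1+0.0178490) = 2/1.0178490 = 1.964928.
ρ_SOR = ω* − 1 ≈ 0.964928.

ω* = 1.964928, ρ_SOR = 0.964928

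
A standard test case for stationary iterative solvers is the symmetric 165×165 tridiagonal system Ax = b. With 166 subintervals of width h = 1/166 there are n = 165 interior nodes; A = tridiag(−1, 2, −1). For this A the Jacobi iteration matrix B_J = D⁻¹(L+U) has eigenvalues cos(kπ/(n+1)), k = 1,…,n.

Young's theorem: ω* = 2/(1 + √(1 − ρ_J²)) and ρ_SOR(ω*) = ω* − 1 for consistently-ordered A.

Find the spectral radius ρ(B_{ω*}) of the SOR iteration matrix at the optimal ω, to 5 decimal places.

ρ_SOR = 0.96285

n=165: λ(B_J) = 1 − λ(A)/2 = cos(kπ/166); k=1 gives ρ_J = 0.99982.
√(1 − cos²(π/166)) = sin(π/166) ≈ 0.018924.
ω* = 2 / (1 + 0.018924) = 2 / 1.018924 ≈ 1.96285.
Hence ρ(B_{ω*}) = 1.96285 − 1 = 0.96285.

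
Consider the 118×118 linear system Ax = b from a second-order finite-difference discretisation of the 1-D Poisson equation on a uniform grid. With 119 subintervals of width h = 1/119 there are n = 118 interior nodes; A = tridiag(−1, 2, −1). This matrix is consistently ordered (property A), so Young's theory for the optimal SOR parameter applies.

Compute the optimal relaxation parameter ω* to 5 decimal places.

[ρ_J] n=118: ρ(B_J) = cos(π/(n+1)) = cos(π/119) = 0.99965.
√(1−ρ_J²) = |sin(π/119)| = 0.026397
[ω*] 2 ÷ (1 + 0.026397) = 2 ÷ 1.026397 = 1.94856.
ρ_SOR = ω* − 1 ≈ 0.94856.

ω* = 1.94856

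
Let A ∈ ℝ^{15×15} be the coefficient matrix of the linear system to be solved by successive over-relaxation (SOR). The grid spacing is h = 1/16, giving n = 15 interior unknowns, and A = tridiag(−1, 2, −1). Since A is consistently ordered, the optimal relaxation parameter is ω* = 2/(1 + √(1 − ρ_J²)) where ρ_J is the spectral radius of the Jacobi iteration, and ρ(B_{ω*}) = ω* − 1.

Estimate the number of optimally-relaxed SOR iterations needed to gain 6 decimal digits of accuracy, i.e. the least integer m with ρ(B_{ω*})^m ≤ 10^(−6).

With n=15, ρ(Jacobi) = cos(π/16) = 0.9807853.
1 − cos²(π/16) = sin²(π/16) ⇒ √(1−ρ_J²) = sin(π/16) = 0.1950903.
So ω* = 2/1.1950903 = 1.6735137 (Young).
ρ(B_{ω*}) = ω*−1 = 0.6735137
ρ_SOR^m ≤ 10^(−6) ⇔ m ≥ 6·ln10/(−ln 0.6735137) = 13.8155/0.395247 = 34.954; m = ⌈34.954⌉ = 35.

m = 35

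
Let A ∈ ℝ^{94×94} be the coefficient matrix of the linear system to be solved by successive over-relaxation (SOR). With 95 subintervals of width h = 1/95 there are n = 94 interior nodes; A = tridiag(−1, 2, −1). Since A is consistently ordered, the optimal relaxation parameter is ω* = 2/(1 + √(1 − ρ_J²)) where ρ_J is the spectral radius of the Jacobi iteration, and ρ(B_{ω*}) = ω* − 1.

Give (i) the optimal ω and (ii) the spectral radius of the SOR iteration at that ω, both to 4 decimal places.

ω* = 1.9360, ρ_SOR = 0.9360

With n=94, ρ(Jacobi) = cos(π/95) = 0.9995.
√(1 − cos²(π/95)) = sin(π/95) ≈ 0.03306.
ω* = 2/(1 + 0.03306) = 2/1.03306 = 1.9360.
Hence ρ(B_{ω*}) = 1.9360 − 1 = 0.9360.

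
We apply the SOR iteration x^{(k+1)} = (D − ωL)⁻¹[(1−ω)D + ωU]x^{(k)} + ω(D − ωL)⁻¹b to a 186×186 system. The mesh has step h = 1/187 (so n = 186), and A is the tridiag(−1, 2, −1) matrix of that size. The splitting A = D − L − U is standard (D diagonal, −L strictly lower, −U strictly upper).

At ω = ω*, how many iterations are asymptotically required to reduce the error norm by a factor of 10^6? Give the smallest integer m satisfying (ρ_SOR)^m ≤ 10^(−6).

m = 412

[ρ_J] n=186: ρ(B_J) = cos(π/(n+1)) = cos(π/187) = 0.9998589.
√(1−ρ_J²) = |sin(π/187)| = 0.0167992
Young: ω* = 2/(1+√(1−ρ_J²)) = 2/(1+0.0167992) = 2/1.0167992 = 1.9669567.
At ω = 1.9669567 every |λ(B_ω)| = ω−1, so ρ_SOR = 0.9669567.
Need (0.9669567)^m ≤ 10^(−6): m ≥ 6·ln10/|ln 0.9669567| = 13.8155/0.0336016 = 411.156 ⇒ m = 412.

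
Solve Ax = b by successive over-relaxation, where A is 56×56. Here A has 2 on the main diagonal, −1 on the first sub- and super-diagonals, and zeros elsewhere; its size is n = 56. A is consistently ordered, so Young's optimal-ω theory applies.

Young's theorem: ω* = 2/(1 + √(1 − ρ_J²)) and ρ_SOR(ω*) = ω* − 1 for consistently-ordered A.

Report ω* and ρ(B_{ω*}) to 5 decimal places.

ω* = 1.89558, ρ_SOR = 0.89558

B_J for the 56×56 system has eigenvalues cos(kπ/57); ρ_J = cos(π/57) = 0.99848.
√(1−ρ_J²) simplifies to sin(π/57) = 0.055088.
[ω*] 2 ÷ (1 + 0.055088) = 2 ÷ 1.055088 = 1.89558.
ρ(B_{ω*}) = ω*−1 = 0.89558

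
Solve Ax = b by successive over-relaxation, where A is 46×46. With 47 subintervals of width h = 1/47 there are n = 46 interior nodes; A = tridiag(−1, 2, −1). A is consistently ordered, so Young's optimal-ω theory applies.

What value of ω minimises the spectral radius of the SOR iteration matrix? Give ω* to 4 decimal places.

ρ_J = max_k |cos(kπ/47)| = cos(π/47) = 0.9978
1 − cos²(π/47) = sin²(π/47) ⇒ √(1−ρ_J²) = sin(π/47) = 0.06679.
[ω*] 2 ÷ (1 + 0.06679) = 2 ÷ 1.06679 = 1.8748.
[ρ_SOR] ω* − 1 = 0.8748.

ω* = 1.8748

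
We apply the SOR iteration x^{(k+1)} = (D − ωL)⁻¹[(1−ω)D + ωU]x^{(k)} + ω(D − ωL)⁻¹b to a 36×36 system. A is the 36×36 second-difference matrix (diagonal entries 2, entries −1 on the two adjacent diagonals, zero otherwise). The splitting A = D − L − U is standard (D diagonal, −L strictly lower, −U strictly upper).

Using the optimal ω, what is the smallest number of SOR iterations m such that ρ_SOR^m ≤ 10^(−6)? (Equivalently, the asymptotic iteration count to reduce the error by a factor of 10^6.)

m = 82

spectrum of D⁻¹(L+U) = {cos(kπ/37) : 1≤k≤36}; ρ_J = cos(π/37) = 0.9963975.
1 − cos²(π/37) = sin²(π/37) ⇒ √(1−ρ_J²) = sin(π/37) = 0.0848059.
Young: ω* = 2/(1+√(1−ρ_J²)) = 2/(1+0.0848059) = 2/1.0848059 = 1.8436478.
Hence ρ(B_{ω*}) = 1.8436478 − 1 = 0.8436478.
For 6 digits: m = 6·ln10 / (−ln 0.8436478) = 13.8155/0.17002 = 81.258; round up → m = 82.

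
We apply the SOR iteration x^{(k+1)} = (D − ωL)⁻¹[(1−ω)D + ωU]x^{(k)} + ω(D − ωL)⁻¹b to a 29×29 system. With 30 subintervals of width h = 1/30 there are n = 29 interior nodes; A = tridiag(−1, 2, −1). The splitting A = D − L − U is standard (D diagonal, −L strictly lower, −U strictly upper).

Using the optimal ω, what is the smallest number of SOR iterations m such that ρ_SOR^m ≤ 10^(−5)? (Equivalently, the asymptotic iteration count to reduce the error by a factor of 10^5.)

m = 55

[ρ_J] n=29: ρ(B_J) = cos(π/(n+1)) = cos(π/30) = 0.9945219.
√(1−ρ_J²) simplifies to sin(π/30) = 0.1045285.
ω* = 2/(1+0.1045285) = 1.8107274
ρ(B_{ω*}) = ω*−1 = 0.8107274
Need (0.8107274)^m ≤ 10^(−5): m ≥ 5·ln10/|ln 0.8107274| = 11.5129/0.209823 = 54.870 ⇒ m = 55.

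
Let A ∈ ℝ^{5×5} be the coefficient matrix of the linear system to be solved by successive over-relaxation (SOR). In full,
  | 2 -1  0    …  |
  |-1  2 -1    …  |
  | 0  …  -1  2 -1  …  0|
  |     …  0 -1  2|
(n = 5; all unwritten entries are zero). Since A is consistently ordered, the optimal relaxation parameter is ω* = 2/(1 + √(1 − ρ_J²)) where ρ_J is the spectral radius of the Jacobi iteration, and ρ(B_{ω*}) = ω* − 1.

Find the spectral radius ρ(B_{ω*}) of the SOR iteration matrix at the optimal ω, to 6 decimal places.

n=5: λ(B_J) = 1 − λ(A)/2 = cos(kπ/6); k=1 gives ρ_J = 0.866025.
√(1−ρ_J²) = |sin(π/6)| = 0.5000000
[ω*] 2 ÷ (1 + 0.5000000) = 2 ÷ 1.5000000 = 1.333333.
ρ_SOR = ω* − 1 ≈ 0.333333.

ρ_SOR = 0.333333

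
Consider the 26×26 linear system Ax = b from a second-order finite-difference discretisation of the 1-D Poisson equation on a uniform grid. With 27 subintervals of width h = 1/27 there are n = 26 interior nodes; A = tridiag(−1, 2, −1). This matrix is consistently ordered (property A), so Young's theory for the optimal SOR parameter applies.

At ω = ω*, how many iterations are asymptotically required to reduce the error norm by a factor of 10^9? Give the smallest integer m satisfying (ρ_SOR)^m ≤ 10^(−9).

m = 89

With n=26, ρ(Jacobi) = cos(π/27) = 0.9932384.
root = sin(π/27) = 0.1160929  (since 1−cos² = sin²).
ω* = 2 / (1 + 0.1160929) = 2 / 1.1160929 ≈ 1.7919655.
ρ_SOR = ω* − 1 = 1.7919655 − 1 = 0.7919655.
9·ln10 = 20.7233; −ln(0.7919655) = 0.233237; m = ⌈20.7233/0.233237⌉ = ⌈88.851⌉ = 89.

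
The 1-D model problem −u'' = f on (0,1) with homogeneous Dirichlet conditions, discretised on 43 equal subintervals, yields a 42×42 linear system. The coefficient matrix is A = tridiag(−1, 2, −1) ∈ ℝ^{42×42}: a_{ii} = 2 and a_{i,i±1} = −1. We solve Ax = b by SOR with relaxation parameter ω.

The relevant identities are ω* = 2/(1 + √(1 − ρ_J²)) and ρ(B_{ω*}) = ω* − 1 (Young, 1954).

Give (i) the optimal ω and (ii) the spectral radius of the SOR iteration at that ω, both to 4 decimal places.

B_J for the 42×42 system has eigenvalues cos(kπ/43); ρ_J = cos(π/43) = 0.9973.
root = sin(π/43) = 0.07300  (since 1−cos² = sin²).
ω* = 2/(1+0.07300) = 1.8639
Hence ρ(B_{ω*}) = 1.8639 − 1 = 0.8639.

ω* = 1.8639, ρ_SOR = 0.8639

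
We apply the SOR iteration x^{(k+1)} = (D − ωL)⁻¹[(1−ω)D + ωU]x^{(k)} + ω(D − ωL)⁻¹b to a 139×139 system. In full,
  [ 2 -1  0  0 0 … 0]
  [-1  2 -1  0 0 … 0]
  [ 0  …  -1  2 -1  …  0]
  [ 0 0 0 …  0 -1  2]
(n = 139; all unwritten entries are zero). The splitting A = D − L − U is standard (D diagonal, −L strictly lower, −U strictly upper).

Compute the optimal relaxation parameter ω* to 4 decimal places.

ω* = 1.9561

[ρ_J] n=139: ρ(B_J) = cos(π/(n+1)) = cos(π/140) = 0.9997.
√(1−ρ_J²) = |sin(π/140)| = 0.02244
ω* = 2/(1+0.02244) = 1.9561
ρ_SOR = ω* − 1 ≈ 0.9561.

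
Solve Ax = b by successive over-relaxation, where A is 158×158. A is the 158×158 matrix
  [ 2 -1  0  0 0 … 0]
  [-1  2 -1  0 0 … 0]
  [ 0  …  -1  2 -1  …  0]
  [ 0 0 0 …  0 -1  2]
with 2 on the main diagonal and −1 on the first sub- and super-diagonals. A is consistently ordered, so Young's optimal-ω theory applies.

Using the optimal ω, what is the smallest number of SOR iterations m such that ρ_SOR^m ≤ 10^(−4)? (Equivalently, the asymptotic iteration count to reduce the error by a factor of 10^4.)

m = 234

spectrum of D⁻¹(L+U) = {cos(kπ/159) : 1≤k≤158}; ρ_J = cos(π/159) = 0.9998048.
√(1 − cos²(π/159)) = sin(π/159) ≈ 0.0197572.
ω* = 2/(1+0.0197572) = 1.9612512
At ω = 1.9612512 every |λ(B_ω)| = ω−1, so ρ_SOR = 0.9612512.
4·ln10 = 9.21034; −ln(0.9612512) = 0.0395195; m = ⌈9.21034/0.0395195⌉ = ⌈233.058⌉ = 234.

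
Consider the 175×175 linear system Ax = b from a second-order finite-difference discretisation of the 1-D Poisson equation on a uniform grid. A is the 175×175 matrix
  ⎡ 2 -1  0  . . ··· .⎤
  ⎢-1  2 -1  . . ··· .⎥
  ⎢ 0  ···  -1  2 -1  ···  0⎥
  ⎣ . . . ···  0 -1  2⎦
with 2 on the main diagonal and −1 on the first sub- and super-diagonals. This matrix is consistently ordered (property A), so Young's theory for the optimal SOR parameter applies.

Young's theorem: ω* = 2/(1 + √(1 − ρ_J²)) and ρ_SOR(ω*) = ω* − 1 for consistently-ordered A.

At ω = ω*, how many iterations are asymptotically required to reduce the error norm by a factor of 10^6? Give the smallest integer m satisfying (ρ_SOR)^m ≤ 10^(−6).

m = 387

With n=175, ρ(Jacobi) = cos(π/176) = 0.9998407.
√(1−ρ_J²) simplifies to sin(π/176) = 0.0178490.
Young: ω* = 2/(1+√(1−ρ_J²)) = 2/(1+0.0178490) = 2/1.0178490 = 1.9649280.
At ω = 1.9649280 every |λ(B_ω)| = ω−1, so ρ_SOR = 0.9649280.
(0.9649280)^m ≤ 10^{−6}  ⇒  m·ln(0.9649280) ≤ −6·ln10  ⇒  m ≥ 386.969  ⇒  m = 387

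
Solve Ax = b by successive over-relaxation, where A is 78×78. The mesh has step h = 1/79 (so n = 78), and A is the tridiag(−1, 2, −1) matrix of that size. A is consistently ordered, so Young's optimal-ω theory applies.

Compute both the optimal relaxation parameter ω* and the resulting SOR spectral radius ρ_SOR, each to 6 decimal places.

ω* = 1.923527, ρ_SOR = 0.923527

ρ_J = max_k |cos(kπ/79)| = cos(π/79) = 0.999209
√(1 − cos²(π/79)) = sin(π/79) ≈ 0.0397565.
Then 2/(1+√(1−ρ_J²)) = 2/(1+0.0397565); ω* = 2/1.0397565 = 1.923527.
ρ_SOR = ω* − 1 = 1.923527 − 1 = 0.923527.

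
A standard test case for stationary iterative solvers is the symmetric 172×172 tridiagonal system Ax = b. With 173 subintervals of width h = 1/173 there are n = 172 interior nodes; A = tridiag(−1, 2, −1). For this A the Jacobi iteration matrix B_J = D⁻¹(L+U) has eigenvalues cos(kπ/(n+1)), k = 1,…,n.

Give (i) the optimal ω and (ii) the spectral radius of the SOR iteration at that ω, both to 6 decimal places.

ω* = 1.964331, ρ_SOR = 0.964331

½·tridiag(1,0,1) at n=172: λ_k = cos(kπ/173); max |λ| at k=1 ⇒ ρ_J = cos(π/173) ≈ 0.999835.
√(1−ρ_J²) = |sin(π/173)| = 0.0181585
ω* = 2/(1 + 0.0181585) = 2/1.0181585 = 1.964331.
ρ_SOR = ω* − 1 ≈ 0.964331.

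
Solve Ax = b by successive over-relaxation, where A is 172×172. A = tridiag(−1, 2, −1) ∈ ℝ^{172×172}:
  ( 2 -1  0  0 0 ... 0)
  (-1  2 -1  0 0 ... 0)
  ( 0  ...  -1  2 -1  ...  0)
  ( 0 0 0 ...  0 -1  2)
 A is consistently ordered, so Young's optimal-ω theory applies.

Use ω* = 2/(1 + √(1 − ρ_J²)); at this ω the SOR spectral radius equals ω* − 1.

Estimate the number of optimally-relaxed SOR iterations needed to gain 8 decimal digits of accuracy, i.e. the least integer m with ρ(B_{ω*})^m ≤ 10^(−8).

m = 508

With n=172, ρ(Jacobi) = cos(π/173) = 0.9998351.
√(1 − cos²(π/173)) = sin(π/173) ≈ 0.0181585.
ω* = 2/(1 + 0.0181585) = 2/1.0181585 = 1.9643307.
ρ_SOR = ω* − 1 ≈ 0.9643307.
Need (0.9643307)^m ≤ 10^(−8): m ≥ 8·ln10/|ln 0.9643307| = 18.4207/0.036321 = 507.164 ⇒ m = 508.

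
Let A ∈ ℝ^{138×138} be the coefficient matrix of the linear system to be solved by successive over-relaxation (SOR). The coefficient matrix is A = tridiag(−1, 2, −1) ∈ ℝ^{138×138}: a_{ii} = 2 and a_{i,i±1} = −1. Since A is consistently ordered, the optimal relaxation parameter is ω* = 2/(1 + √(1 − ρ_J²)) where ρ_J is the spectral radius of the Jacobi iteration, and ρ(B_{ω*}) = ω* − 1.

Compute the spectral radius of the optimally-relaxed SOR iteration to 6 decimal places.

ρ_SOR = 0.955800

B_J for the 138×138 system has eigenvalues cos(kπ/139); ρ_J = cos(π/139) = 0.999745.
√(1 − cos²(π/139)) = sin(π/139) ≈ 0.0225995.
ω* = 2/(1+0.0225995) = 1.955800
ρ_SOR = ω* − 1 = 1.955800 − 1 = 0.955800.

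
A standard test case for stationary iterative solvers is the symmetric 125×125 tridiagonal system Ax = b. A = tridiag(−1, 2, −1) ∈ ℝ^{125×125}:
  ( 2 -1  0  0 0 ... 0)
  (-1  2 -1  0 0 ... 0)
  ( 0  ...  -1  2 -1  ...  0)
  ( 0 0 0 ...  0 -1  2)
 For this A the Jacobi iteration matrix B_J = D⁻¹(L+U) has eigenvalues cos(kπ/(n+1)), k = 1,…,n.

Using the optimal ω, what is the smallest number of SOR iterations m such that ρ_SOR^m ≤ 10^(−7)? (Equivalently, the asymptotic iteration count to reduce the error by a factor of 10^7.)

B_J for the 125×125 system has eigenvalues cos(kπ/126); ρ_J = cos(π/126) = 0.9996892.
√(1 − cos²(π/126)) = sin(π/126) ≈ 0.0249307.
ω* = 2 / (1 + 0.0249307) = 2 / 1.0249307 ≈ 1.9513514.
Hence ρ(B_{ω*}) = 1.9513514 − 1 = 0.9513514.
ρ_SOR^m ≤ 10^(−7) ⇔ m ≥ 7·ln10/(−ln 0.9513514) = 16.1181/0.0498718 = 323.191; m = ⌈323.191⌉ = 324.

m = 324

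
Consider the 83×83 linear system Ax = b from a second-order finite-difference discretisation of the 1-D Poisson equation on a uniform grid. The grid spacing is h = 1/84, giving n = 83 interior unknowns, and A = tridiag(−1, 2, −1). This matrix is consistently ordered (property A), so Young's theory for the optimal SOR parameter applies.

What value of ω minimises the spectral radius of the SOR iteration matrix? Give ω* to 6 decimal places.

ω* = 1.927913

spectrum of D⁻¹(L+U) = {cos(kπ/84) : 1≤k≤83}; ρ_J = cos(π/84) = 0.999301.
√(1−ρ_J²) simplifies to sin(π/84) = 0.0373912.
ω* = 2/(1 + 0.0373912) = 2/1.0373912 = 1.927913.
and ρ(B_{ω*}) = 1.927913 − 1 = 0.927913.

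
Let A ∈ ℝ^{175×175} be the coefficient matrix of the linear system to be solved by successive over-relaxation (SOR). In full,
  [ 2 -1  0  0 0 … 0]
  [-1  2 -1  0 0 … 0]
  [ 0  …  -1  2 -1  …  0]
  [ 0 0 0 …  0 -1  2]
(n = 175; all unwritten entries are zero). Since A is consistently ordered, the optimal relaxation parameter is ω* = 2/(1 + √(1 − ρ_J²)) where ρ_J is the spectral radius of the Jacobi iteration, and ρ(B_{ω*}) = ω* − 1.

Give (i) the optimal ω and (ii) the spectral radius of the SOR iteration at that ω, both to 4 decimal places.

ω* = 1.9649, ρ_SOR = 0.9649

½·tridiag(1,0,1) at n=175: λ_k = cos(kπ/176); max |λ| at k=1 ⇒ ρ_J = cos(π/176) ≈ 0.9998.
√(1 − cos²(π/176)) = sin(π/176) ≈ 0.01785.
Then 2/(1+√(1−ρ_J²)) = 2/(1+0.01785); ω* = 2/1.01785 = 1.9649.
ρ_SOR = ω* − 1 = 1.9649 − 1 = 0.9649.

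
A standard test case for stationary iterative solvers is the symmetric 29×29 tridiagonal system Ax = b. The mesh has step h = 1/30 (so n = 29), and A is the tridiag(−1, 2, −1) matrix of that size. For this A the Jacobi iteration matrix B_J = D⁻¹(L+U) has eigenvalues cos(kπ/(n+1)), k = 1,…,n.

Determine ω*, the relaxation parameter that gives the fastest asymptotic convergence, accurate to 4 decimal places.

ω* = 1.8107

½·tridiag(1,0,1) at n=29: λ_k = cos(kπ/30); max |λ| at k=1 ⇒ ρ_J = cos(π/30) ≈ 0.9945.
root = sin(π/30) = 0.10453  (since 1−cos² = sin²).
[ω*] 2 ÷ (1 + 0.10453) = 2 ÷ 1.10453 = 1.8107.
ρ_SOR = ω* − 1 ≈ 0.8107.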